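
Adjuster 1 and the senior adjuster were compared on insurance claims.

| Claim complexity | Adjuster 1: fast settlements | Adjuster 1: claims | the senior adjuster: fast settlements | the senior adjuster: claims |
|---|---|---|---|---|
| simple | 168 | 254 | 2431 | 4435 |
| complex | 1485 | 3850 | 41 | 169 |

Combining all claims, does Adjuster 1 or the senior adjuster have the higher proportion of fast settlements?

Simple: Adjuster 1 168/254 = 66.1%, the senior adjuster 2431/4435 = 54.8% → Adjuster 1
Complex: Adjuster 1 1485/3850 = 38.6%, the senior adjuster 41/169 = 24.3% → Adjuster 1
Overall: Adjuster 1 1653/4104 = 40.3%, the senior adjuster 2472/4604 = 53.7% → the senior adjuster
(Adjuster 1 wins every claim group but the senior adjuster wins overall — Adjuster 1's claims skew toward the low-rate complex group.)

the senior adjuster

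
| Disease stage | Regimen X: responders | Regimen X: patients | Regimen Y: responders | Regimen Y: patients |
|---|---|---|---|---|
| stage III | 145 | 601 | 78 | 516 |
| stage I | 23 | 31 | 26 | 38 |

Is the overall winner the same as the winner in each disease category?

Yes

Stage III: Regimen X 145/601 = 24.1%, Regimen Y 78/516 = 15.1% → Regimen X
Stage I: Regimen X 23/31 = 74.2%, Regimen Y 26/38 = 68.4% → Regimen X
Overall: Regimen X 168/632 = 26.6%, Regimen Y 104/554 = 18.8% → Regimen X
Regimen X wins overall and in every disease group — no reversal.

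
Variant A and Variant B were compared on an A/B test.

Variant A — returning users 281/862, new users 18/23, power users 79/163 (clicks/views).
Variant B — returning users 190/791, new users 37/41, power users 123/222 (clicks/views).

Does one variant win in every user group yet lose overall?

No

Returning users: Variant A 281/862 = 32.6%, Variant B 190/791 = 24.0% → Variant A
New users: Variant A 18/23 = 78.3%, Variant B 37/41 = 90.2% → Variant B
Power users: Variant A 79/163 = 48.5%, Variant B 123/222 = 55.4% → Variant B
Overall: Variant A 378/1048 = 36.1%, Variant B 350/1054 = 33.2% → Variant A
Neither sweeps: Variant A wins 1 of 3 groups, Variant B wins 2. Variant A wins overall but not every group — no Simpson reversal.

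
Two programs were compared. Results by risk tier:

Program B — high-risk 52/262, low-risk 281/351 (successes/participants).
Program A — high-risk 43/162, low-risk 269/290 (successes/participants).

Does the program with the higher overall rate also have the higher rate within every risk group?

Yes

High-risk: Program B 52/262 = 19.8%, Program A 43/162 = 26.5% → Program A
Low-risk: Program B 281/351 = 80.1%, Program A 269/290 = 92.8% → Program A
Overall: Program B 333/613 = 54.3%, Program A 312/452 = 69.0% → Program A
Program A wins overall and in every risk group — no reversal.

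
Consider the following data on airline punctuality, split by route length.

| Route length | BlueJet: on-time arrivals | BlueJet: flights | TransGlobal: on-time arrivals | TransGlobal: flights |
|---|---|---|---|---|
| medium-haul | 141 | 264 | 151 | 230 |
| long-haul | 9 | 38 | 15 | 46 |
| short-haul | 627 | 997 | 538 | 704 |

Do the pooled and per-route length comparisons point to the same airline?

Yes

Medium-haul: BlueJet 141/264 = 53.4%, TransGlobal 151/230 = 65.7% → TransGlobal
Long-haul: BlueJet 9/38 = 23.7%, TransGlobal 15/46 = 32.6% → TransGlobal
Short-haul: BlueJet 627/997 = 62.9%, TransGlobal 538/704 = 76.4% → TransGlobal
Overall: BlueJet 777/1299 = 59.8%, TransGlobal 704/980 = 71.8% → TransGlobal
TransGlobal wins overall and in every route group — no reversal.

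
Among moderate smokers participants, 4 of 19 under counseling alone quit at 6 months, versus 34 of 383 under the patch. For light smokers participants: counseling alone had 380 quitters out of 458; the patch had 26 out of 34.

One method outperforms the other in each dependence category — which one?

Moderate smokers: counseling alone 4/19 = 21.1%, the patch 34/383 = 8.9% → counseling alone
Light smokers: counseling alone 380/458 = 83.0%, the patch 26/34 = 76.5% → counseling alone
Counseling alone has the higher rate in both groups.

counseling alone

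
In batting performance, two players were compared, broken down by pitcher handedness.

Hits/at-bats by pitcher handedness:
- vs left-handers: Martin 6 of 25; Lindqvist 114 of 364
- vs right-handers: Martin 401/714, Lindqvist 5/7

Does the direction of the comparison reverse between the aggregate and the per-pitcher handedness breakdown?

Yes

Vs left-handers: Martin 6/25 = 24.0%, Lindqvist 114/364 = 31.3% → Lindqvist
Vs right-handers: Martin 401/714 = 56.2%, Lindqvist 5/7 = 71.4% → Lindqvist
Overall: Martin 407/739 = 55.1%, Lindqvist 119/371 = 32.1% → Martin
Lindqvist wins each pitcher group but Martin wins overall — the comparison reverses. Lindqvist's at-bats skew toward vs left-handers, which has a lower base rate.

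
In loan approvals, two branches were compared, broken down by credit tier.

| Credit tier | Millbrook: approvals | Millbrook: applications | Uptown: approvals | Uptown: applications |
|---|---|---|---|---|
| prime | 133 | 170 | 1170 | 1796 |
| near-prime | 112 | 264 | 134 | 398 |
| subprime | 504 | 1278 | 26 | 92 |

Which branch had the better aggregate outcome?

Prime: Millbrook 133/170 = 78.2%, Uptown 1170/1796 = 65.1% → Millbrook
Near-prime: Millbrook 112/264 = 42.4%, Uptown 134/398 = 33.7% → Millbrook
Subprime: Millbrook 504/1278 = 39.4%, Uptown 26/92 = 28.3% → Millbrook
Overall: Millbrook 749/1712 = 43.8%, Uptown 1330/2286 = 58.2% → Uptown
(Millbrook wins every credit group but Uptown wins overall — Millbrook's applications skew toward the low-rate subprime group.)

Uptown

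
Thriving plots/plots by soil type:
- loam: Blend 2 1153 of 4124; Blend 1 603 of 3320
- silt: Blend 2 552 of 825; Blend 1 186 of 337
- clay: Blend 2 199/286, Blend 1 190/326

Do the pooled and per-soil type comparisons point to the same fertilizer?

Yes

Loam: Blend 2 1153/4124 = 28.0%, Blend 1 603/3320 = 18.2% → Blend 2
Silt: Blend 2 552/825 = 66.9%, Blend 1 186/337 = 55.2% → Blend 2
Clay: Blend 2 199/286 = 69.6%, Blend 1 190/326 = 58.3% → Blend 2
Overall: Blend 2 1904/5235 = 36.4%, Blend 1 979/3983 = 24.6% → Blend 2
Blend 2 wins overall and in every soil group — no reversal.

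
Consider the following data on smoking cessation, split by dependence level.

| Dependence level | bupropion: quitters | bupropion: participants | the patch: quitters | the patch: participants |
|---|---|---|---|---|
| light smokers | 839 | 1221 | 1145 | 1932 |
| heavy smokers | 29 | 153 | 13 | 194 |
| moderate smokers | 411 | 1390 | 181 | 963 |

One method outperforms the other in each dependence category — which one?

bupropion

Light smokers: bupropion 839/1221 = 68.7%, the patch 1145/1932 = 59.3% → bupropion
Heavy smokers: bupropion 29/153 = 19.0%, the patch 13/194 = 6.7% → bupropion
Moderate smokers: bupropion 411/1390 = 29.6%, the patch 181/963 = 18.8% → bupropion
Bupropion has the higher rate in all 3 groups.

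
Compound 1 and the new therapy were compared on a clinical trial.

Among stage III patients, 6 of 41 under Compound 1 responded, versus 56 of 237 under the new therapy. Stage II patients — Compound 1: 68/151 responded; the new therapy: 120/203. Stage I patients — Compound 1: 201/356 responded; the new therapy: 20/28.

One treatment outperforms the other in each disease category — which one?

Stage III: Compound 1 6/41 = 14.6%, the new therapy 56/237 = 23.6% → the new therapy
Stage II: Compound 1 68/151 = 45.0%, the new therapy 120/203 = 59.1% → the new therapy
Stage I: Compound 1 201/356 = 56.5%, the new therapy 20/28 = 71.4% → the new therapy
The new therapy has the higher rate in all 3 groups.

the new therapy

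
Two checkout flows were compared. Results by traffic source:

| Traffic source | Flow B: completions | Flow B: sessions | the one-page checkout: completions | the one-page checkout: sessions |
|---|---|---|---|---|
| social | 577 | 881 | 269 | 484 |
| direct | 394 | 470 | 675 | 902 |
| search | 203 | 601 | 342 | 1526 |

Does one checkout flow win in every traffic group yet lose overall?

No

Social: Flow B 577/881 = 65.5%, the one-page checkout 269/484 = 55.6% → Flow B
Direct: Flow B 394/470 = 83.8%, the one-page checkout 675/902 = 74.8% → Flow B
Search: Flow B 203/601 = 33.8%, the one-page checkout 342/1526 = 22.4% → Flow B
Overall: Flow B 1174/1952 = 60.1%, the one-page checkout 1286/2912 = 44.2% → Flow B
Flow B wins overall and in every traffic group — no reversal.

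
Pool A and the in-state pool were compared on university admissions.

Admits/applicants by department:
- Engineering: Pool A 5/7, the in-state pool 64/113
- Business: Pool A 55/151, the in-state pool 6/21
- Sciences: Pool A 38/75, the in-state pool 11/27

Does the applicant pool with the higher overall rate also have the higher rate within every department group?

No

Engineering: Pool A 5/7 = 71.4%, the in-state pool 64/113 = 56.6% → Pool A
Business: Pool A 55/151 = 36.4%, the in-state pool 6/21 = 28.6% → Pool A
Sciences: Pool A 38/75 = 50.7%, the in-state pool 11/27 = 40.7% → Pool A
Overall: Pool A 98/233 = 42.1%, the in-state pool 81/161 = 50.3% → the in-state pool
Pool A wins each department group but the in-state pool wins overall — the comparison reverses. Pool A's applicants skew toward Business, which has a lower base rate.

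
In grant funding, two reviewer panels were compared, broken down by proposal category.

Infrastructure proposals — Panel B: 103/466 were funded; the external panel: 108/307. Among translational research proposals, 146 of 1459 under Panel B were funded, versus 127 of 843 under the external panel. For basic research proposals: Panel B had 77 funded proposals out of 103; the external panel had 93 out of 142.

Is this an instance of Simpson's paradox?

Infrastructure: Panel B 103/466 = 22.1%, the external panel 108/307 = 35.2% → the external panel
Translational research: Panel B 146/1459 = 10.0%, the external panel 127/843 = 15.1% → the external panel
Basic research: Panel B 77/103 = 74.8%, the external panel 93/142 = 65.5% → Panel B
Overall: Panel B 326/2028 = 16.1%, the external panel 328/1292 = 25.4% → the external panel
Neither sweeps: Panel B wins 1 of 3 groups, the external panel wins 2. The external panel wins overall but not every group — no Simpson reversal.

No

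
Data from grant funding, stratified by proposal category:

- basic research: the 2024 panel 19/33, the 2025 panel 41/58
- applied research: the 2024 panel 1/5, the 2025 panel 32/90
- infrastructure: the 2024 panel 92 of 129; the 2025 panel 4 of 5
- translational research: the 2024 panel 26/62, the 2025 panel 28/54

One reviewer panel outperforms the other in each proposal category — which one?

Basic research: the 2024 panel 19/33 = 57.6%, the 2025 panel 41/58 = 70.7% → the 2025 panel
Applied research: the 2024 panel 1/5 = 20.0%, the 2025 panel 32/90 = 35.6% → the 2025 panel
Infrastructure: the 2024 panel 92/129 = 71.3%, the 2025 panel 4/5 = 80.0% → the 2025 panel
Translational research: the 2024 panel 26/62 = 41.9%, the 2025 panel 28/54 = 51.9% → the 2025 panel
The 2025 panel has the higher rate in all 4 groups.

the 2025 panel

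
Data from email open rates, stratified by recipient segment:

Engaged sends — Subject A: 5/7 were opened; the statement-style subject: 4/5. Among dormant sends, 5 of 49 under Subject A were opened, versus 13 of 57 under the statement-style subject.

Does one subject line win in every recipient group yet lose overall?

No

Engaged: Subject A 5/7 = 71.4%, the statement-style subject 4/5 = 80.0% → the statement-style subject
Dormant: Subject A 5/49 = 10.2%, the statement-style subject 13/57 = 22.8% → the statement-style subject
Overall: Subject A 10/56 = 17.9%, the statement-style subject 17/62 = 27.4% → the statement-style subject
The statement-style subject wins overall and in every recipient group — no reversal.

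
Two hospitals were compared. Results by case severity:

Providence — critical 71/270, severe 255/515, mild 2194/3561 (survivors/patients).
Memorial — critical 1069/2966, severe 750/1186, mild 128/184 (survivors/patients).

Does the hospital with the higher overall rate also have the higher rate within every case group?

Critical: Providence 71/270 = 26.3%, Memorial 1069/2966 = 36.0% → Memorial
Severe: Providence 255/515 = 49.5%, Memorial 750/1186 = 63.2% → Memorial
Mild: Providence 2194/3561 = 61.6%, Memorial 128/184 = 69.6% → Memorial
Overall: Providence 2520/4346 = 58.0%, Memorial 1947/4336 = 44.9% → Providence
Memorial wins each case group but Providence wins overall — the comparison reverses. Memorial's patients skew toward critical, which has a lower base rate.

No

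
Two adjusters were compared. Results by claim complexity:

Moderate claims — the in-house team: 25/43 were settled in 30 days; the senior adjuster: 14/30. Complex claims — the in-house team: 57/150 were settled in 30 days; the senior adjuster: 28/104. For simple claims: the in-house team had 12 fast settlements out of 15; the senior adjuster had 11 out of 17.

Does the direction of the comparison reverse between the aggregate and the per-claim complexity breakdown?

Moderate: the in-house team 25/43 = 58.1%, the senior adjuster 14/30 = 46.7% → the in-house team
Complex: the in-house team 57/150 = 38.0%, the senior adjuster 28/104 = 26.9% → the in-house team
Simple: the in-house team 12/15 = 80.0%, the senior adjuster 11/17 = 64.7% → the in-house team
Overall: the in-house team 94/208 = 45.2%, the senior adjuster 53/151 = 35.1% → the in-house team
The in-house team wins overall and in every claim group — no reversal.

No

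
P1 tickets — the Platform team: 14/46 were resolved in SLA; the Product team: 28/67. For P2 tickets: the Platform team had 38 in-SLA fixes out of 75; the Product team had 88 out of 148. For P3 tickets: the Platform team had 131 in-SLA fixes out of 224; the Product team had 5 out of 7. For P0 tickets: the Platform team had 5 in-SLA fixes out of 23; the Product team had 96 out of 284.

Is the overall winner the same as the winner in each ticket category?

No

P1: the Platform team 14/46 = 30.4%, the Product team 28/67 = 41.8% → the Product team
P2: the Platform team 38/75 = 50.7%, the Product team 88/148 = 59.5% → the Product team
P3: the Platform team 131/224 = 58.5%, the Product team 5/7 = 71.4% → the Product team
P0: the Platform team 5/23 = 21.7%, the Product team 96/284 = 33.8% → the Product team
Overall: the Platform team 188/368 = 51.1%, the Product team 217/506 = 42.9% → the Platform team
The Product team wins each ticket group but the Platform team wins overall — the comparison reverses. The Product team's tickets skew toward P0, which has a lower base rate.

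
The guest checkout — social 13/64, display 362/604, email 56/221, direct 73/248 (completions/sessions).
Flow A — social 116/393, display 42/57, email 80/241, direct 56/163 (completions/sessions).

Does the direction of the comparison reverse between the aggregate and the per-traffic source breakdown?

Social: the guest checkout 13/64 = 20.3%, Flow A 116/393 = 29.5% → Flow A
Display: the guest checkout 362/604 = 59.9%, Flow A 42/57 = 73.7% → Flow A
Email: the guest checkout 56/221 = 25.3%, Flow A 80/241 = 33.2% → Flow A
Direct: the guest checkout 73/248 = 29.4%, Flow A 56/163 = 34.4% → Flow A
Overall: the guest checkout 504/1137 = 44.3%, Flow A 294/854 = 34.4% → the guest checkout
Flow A wins each traffic group but the guest checkout wins overall — the comparison reverses. Flow A's sessions skew toward social, which has a lower base rate.

Yes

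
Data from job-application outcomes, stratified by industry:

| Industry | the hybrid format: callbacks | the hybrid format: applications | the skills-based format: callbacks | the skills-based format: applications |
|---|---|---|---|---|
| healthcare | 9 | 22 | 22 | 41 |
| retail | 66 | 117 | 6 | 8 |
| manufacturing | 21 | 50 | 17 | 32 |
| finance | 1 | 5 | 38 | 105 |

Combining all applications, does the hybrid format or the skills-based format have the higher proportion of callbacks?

Healthcare: the hybrid format 9/22 = 40.9%, the skills-based format 22/41 = 53.7% → the skills-based format
Retail: the hybrid format 66/117 = 56.4%, the skills-based format 6/8 = 75.0% → the skills-based format
Manufacturing: the hybrid format 21/50 = 42.0%, the skills-based format 17/32 = 53.1% → the skills-based format
Finance: the hybrid format 1/5 = 20.0%, the skills-based format 38/105 = 36.2% → the skills-based format
Overall: the hybrid format 97/194 = 50.0%, the skills-based format 83/186 = 44.6% → the hybrid format
(The skills-based format wins every industry group but the hybrid format wins overall — the skills-based format's applications skew toward the low-rate finance group.)

the hybrid format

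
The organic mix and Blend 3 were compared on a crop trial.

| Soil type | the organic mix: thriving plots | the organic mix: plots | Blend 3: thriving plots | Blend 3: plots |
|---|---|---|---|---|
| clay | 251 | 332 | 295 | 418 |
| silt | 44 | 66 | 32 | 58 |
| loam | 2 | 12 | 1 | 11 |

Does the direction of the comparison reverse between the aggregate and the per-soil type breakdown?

No

Clay: the organic mix 251/332 = 75.6%, Blend 3 295/418 = 70.6% → the organic mix
Silt: the organic mix 44/66 = 66.7%, Blend 3 32/58 = 55.2% → the organic mix
Loam: the organic mix 2/12 = 16.7%, Blend 3 1/11 = 9.1% → the organic mix
Overall: the organic mix 297/410 = 72.4%, Blend 3 328/487 = 67.4% → the organic mix
The organic mix wins overall and in every soil group — no reversal.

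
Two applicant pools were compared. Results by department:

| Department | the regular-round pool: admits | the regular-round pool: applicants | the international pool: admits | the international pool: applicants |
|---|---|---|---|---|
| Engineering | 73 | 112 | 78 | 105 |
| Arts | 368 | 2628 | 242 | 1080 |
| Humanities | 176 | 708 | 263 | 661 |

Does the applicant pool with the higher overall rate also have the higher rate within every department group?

Engineering: the regular-round pool 73/112 = 65.2%, the international pool 78/105 = 74.3% → the international pool
Arts: the regular-round pool 368/2628 = 14.0%, the international pool 242/1080 = 22.4% → the international pool
Humanities: the regular-round pool 176/708 = 24.9%, the international pool 263/661 = 39.8% → the international pool
Overall: the regular-round pool 617/3448 = 17.9%, the international pool 583/1846 = 31.6% → the international pool
The international pool wins overall and in every department group — no reversal.

Yes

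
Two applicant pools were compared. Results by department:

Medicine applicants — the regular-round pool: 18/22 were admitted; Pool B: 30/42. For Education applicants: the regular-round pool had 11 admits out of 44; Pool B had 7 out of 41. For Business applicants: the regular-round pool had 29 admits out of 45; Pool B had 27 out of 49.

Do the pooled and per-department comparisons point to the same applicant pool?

Yes

Medicine: the regular-round pool 18/22 = 81.8%, Pool B 30/42 = 71.4% → the regular-round pool
Education: the regular-round pool 11/44 = 25.0%, Pool B 7/41 = 17.1% → the regular-round pool
Business: the regular-round pool 29/45 = 64.4%, Pool B 27/49 = 55.1% → the regular-round pool
Overall: the regular-round pool 58/111 = 52.3%, Pool B 64/132 = 48.5% → the regular-round pool
The regular-round pool wins overall and in every department group — no reversal.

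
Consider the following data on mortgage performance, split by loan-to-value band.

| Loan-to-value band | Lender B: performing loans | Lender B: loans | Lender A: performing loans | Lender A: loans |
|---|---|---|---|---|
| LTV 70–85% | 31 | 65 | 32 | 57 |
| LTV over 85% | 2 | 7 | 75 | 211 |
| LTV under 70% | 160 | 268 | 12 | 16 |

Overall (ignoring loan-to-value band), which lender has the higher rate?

Lender B

LTV 70–85%: Lender B 31/65 = 47.7%, Lender A 32/57 = 56.1% → Lender A
LTV over 85%: Lender B 2/7 = 28.6%, Lender A 75/211 = 35.5% → Lender A
LTV under 70%: Lender B 160/268 = 59.7%, Lender A 12/16 = 75.0% → Lender A
Overall: Lender B 193/340 = 56.8%, Lender A 119/284 = 41.9% → Lender B
(Lender A wins every loan-to-value group but Lender B wins overall — Lender A's loans skew toward the low-rate LTV over 85% group.)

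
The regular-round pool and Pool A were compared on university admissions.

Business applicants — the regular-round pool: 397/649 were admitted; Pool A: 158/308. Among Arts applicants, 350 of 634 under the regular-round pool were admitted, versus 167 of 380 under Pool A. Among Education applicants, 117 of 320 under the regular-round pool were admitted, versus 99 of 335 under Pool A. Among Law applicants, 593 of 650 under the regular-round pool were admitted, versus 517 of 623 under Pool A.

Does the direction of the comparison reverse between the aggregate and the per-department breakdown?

Business: the regular-round pool 397/649 = 61.2%, Pool A 158/308 = 51.3% → the regular-round pool
Arts: the regular-round pool 350/634 = 55.2%, Pool A 167/380 = 43.9% → the regular-round pool
Education: the regular-round pool 117/320 = 36.6%, Pool A 99/335 = 29.6% → the regular-round pool
Law: the regular-round pool 593/650 = 91.2%, Pool A 517/623 = 83.0% → the regular-round pool
Overall: the regular-round pool 1457/2253 = 64.7%, Pool A 941/1646 = 57.2% → the regular-round pool
The regular-round pool wins overall and in every department group — no reversal.

No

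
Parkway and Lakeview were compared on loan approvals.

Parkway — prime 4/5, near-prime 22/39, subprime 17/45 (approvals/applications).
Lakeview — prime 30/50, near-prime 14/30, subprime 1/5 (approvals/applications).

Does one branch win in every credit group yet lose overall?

Prime: Parkway 4/5 = 80.0%, Lakeview 30/50 = 60.0% → Parkway
Near-prime: Parkway 22/39 = 56.4%, Lakeview 14/30 = 46.7% → Parkway
Subprime: Parkway 17/45 = 37.8%, Lakeview 1/5 = 20.0% → Parkway
Overall: Parkway 43/89 = 48.3%, Lakeview 45/85 = 52.9% → Lakeview
Parkway wins each credit group but Lakeview wins overall — the comparison reverses. Parkway's applications skew toward subprime, which has a lower base rate.

Yes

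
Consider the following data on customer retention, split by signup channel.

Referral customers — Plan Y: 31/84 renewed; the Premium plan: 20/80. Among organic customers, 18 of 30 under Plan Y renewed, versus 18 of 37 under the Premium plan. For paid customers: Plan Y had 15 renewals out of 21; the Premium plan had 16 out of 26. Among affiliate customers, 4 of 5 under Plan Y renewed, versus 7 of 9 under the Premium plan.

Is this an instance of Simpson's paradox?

No

Referral: Plan Y 31/84 = 36.9%, the Premium plan 20/80 = 25.0% → Plan Y
Organic: Plan Y 18/30 = 60.0%, the Premium plan 18/37 = 48.6% → Plan Y
Paid: Plan Y 15/21 = 71.4%, the Premium plan 16/26 = 61.5% → Plan Y
Affiliate: Plan Y 4/5 = 80.0%, the Premium plan 7/9 = 77.8% → Plan Y
Overall: Plan Y 68/140 = 48.6%, the Premium plan 61/152 = 40.1% → Plan Y
Plan Y wins overall and in every signup group — no reversal.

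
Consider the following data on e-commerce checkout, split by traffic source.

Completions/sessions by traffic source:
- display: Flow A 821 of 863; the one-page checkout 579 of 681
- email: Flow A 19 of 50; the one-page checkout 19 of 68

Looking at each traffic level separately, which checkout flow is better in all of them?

Flow A

Display: Flow A 821/863 = 95.1%, the one-page checkout 579/681 = 85.0% → Flow A
Email: Flow A 19/50 = 38.0%, the one-page checkout 19/68 = 27.9% → Flow A
Flow A has the higher rate in both groups.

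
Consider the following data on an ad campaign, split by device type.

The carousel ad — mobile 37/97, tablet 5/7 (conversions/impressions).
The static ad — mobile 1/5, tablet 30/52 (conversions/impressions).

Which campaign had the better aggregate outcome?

the static ad

Mobile: the carousel ad 37/97 = 38.1%, the static ad 1/5 = 20.0% → the carousel ad
Tablet: the carousel ad 5/7 = 71.4%, the static ad 30/52 = 57.7% → the carousel ad
Overall: the carousel ad 42/104 = 40.4%, the static ad 31/57 = 54.4% → the static ad
(The carousel ad wins every device group but the static ad wins overall — the carousel ad's impressions skew toward the low-rate mobile group.)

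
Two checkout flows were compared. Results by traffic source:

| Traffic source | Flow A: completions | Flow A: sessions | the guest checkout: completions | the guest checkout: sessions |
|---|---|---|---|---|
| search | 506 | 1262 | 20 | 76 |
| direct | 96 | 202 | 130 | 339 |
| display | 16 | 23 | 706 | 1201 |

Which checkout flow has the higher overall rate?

the guest checkout

Search: Flow A 506/1262 = 40.1%, the guest checkout 20/76 = 26.3% → Flow A
Direct: Flow A 96/202 = 47.5%, the guest checkout 130/339 = 38.3% → Flow A
Display: Flow A 16/23 = 69.6%, the guest checkout 706/1201 = 58.8% → Flow A
Overall: Flow A 618/1487 = 41.6%, the guest checkout 856/1616 = 53.0% → the guest checkout
(Flow A wins every traffic group but the guest checkout wins overall — Flow A's sessions skew toward the low-rate search group.)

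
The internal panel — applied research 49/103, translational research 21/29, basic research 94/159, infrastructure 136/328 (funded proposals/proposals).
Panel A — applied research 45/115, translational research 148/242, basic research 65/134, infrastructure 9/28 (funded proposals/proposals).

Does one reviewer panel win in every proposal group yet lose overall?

Yes

Applied research: the internal panel 49/103 = 47.6%, Panel A 45/115 = 39.1% → the internal panel
Translational research: the internal panel 21/29 = 72.4%, Panel A 148/242 = 61.2% → the internal panel
Basic research: the internal panel 94/159 = 59.1%, Panel A 65/134 = 48.5% → the internal panel
Infrastructure: the internal panel 136/328 = 41.5%, Panel A 9/28 = 32.1% → the internal panel
Overall: the internal panel 300/619 = 48.5%, Panel A 267/519 = 51.4% → Panel A
The internal panel wins each proposal group but Panel A wins overall — the comparison reverses. The internal panel's proposals skew toward infrastructure, which has a lower base rate.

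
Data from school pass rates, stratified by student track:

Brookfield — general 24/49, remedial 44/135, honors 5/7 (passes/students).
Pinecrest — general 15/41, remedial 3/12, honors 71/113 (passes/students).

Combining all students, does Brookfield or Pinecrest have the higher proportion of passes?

General: Brookfield 24/49 = 49.0%, Pinecrest 15/41 = 36.6% → Brookfield
Remedial: Brookfield 44/135 = 32.6%, Pinecrest 3/12 = 25.0% → Brookfield
Honors: Brookfield 5/7 = 71.4%, Pinecrest 71/113 = 62.8% → Brookfield
Overall: Brookfield 73/191 = 38.2%, Pinecrest 89/166 = 53.6% → Pinecrest
(Brookfield wins every student group but Pinecrest wins overall — Brookfield's students skew toward the low-rate remedial group.)

Pinecrest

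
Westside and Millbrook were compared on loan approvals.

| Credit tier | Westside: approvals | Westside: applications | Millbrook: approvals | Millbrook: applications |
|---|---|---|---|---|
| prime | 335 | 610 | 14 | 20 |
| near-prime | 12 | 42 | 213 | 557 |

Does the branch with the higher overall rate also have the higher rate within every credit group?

No

Prime: Westside 335/610 = 54.9%, Millbrook 14/20 = 70.0% → Millbrook
Near-prime: Westside 12/42 = 28.6%, Millbrook 213/557 = 38.2% → Millbrook
Overall: Westside 347/652 = 53.2%, Millbrook 227/577 = 39.3% → Westside
Millbrook wins each credit group but Westside wins overall — the comparison reverses. Millbrook's applications skew toward near-prime, which has a lower base rate.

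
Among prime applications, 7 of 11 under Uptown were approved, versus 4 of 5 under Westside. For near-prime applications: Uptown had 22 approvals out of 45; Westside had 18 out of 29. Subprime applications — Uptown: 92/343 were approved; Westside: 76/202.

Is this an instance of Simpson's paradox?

No

Prime: Uptown 7/11 = 63.6%, Westside 4/5 = 80.0% → Westside
Near-prime: Uptown 22/45 = 48.9%, Westside 18/29 = 62.1% → Westside
Subprime: Uptown 92/343 = 26.8%, Westside 76/202 = 37.6% → Westside
Overall: Uptown 121/399 = 30.3%, Westside 98/236 = 41.5% → Westside
Westside wins overall and in every credit group — no reversal.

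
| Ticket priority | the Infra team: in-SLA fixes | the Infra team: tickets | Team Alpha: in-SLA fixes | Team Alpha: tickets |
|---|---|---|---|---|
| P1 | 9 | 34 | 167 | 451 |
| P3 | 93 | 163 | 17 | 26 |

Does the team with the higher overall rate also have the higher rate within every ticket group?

P1: the Infra team 9/34 = 26.5%, Team Alpha 167/451 = 37.0% → Team Alpha
P3: the Infra team 93/163 = 57.1%, Team Alpha 17/26 = 65.4% → Team Alpha
Overall: the Infra team 102/197 = 51.8%, Team Alpha 184/477 = 38.6% → the Infra team
Team Alpha wins each ticket group but the Infra team wins overall — the comparison reverses. Team Alpha's tickets skew toward P1, which has a lower base rate.

No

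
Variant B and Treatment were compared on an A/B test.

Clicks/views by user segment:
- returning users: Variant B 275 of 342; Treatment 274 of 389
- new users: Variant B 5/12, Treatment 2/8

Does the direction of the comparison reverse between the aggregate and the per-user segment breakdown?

No

Returning users: Variant B 275/342 = 80.4%, Treatment 274/389 = 70.4% → Variant B
New users: Variant B 5/12 = 41.7%, Treatment 2/8 = 25.0% → Variant B
Overall: Variant B 280/354 = 79.1%, Treatment 276/397 = 69.5% → Variant B
Variant B wins overall and in every user group — no reversal.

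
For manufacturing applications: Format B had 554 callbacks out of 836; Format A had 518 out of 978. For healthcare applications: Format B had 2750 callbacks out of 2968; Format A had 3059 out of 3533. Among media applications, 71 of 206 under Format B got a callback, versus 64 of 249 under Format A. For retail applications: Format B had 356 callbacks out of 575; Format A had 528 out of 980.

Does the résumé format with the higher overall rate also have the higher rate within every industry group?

Yes

Manufacturing: Format B 554/836 = 66.3%, Format A 518/978 = 53.0% → Format B
Healthcare: Format B 2750/2968 = 92.7%, Format A 3059/3533 = 86.6% → Format B
Media: Format B 71/206 = 34.5%, Format A 64/249 = 25.7% → Format B
Retail: Format B 356/575 = 61.9%, Format A 528/980 = 53.9% → Format B
Overall: Format B 3731/4585 = 81.4%, Format A 4169/5740 = 72.6% → Format B
Format B wins overall and in every industry group — no reversal.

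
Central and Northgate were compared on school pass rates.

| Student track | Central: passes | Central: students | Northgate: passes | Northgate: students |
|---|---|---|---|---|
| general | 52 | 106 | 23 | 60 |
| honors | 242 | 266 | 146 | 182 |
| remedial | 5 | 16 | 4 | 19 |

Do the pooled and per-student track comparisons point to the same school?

General: Central 52/106 = 49.1%, Northgate 23/60 = 38.3% → Central
Honors: Central 242/266 = 91.0%, Northgate 146/182 = 80.2% → Central
Remedial: Central 5/16 = 31.2%, Northgate 4/19 = 21.1% → Central
Overall: Central 299/388 = 77.1%, Northgate 173/261 = 66.3% → Central
Central wins overall and in every student group — no reversal.

Yes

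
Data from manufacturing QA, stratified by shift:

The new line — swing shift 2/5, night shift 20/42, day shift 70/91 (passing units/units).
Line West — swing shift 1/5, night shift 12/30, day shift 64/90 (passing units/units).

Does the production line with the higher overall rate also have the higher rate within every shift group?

Swing shift: the new line 2/5 = 40.0%, Line West 1/5 = 20.0% → the new line
Night shift: the new line 20/42 = 47.6%, Line West 12/30 = 40.0% → the new line
Day shift: the new line 70/91 = 76.9%, Line West 64/90 = 71.1% → the new line
Overall: the new line 92/138 = 66.7%, Line West 77/125 = 61.6% → the new line
The new line wins overall and in every shift group — no reversal.

Yes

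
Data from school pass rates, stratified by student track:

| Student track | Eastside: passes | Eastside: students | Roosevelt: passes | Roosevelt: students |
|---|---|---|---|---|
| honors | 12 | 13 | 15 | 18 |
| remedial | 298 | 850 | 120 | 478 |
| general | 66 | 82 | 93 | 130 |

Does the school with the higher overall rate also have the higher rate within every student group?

Honors: Eastside 12/13 = 92.3%, Roosevelt 15/18 = 83.3% → Eastside
Remedial: Eastside 298/850 = 35.1%, Roosevelt 120/478 = 25.1% → Eastside
General: Eastside 66/82 = 80.5%, Roosevelt 93/130 = 71.5% → Eastside
Overall: Eastside 376/945 = 39.8%, Roosevelt 228/626 = 36.4% → Eastside
Eastside wins overall and in every student group — no reversal.

Yes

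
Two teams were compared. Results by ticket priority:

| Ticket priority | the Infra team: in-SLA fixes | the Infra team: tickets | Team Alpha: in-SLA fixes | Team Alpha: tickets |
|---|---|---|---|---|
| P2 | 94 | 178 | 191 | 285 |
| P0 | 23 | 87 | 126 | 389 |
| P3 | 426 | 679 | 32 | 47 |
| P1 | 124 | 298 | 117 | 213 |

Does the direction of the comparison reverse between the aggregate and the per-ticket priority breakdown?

P2: the Infra team 94/178 = 52.8%, Team Alpha 191/285 = 67.0% → Team Alpha
P0: the Infra team 23/87 = 26.4%, Team Alpha 126/389 = 32.4% → Team Alpha
P3: the Infra team 426/679 = 62.7%, Team Alpha 32/47 = 68.1% → Team Alpha
P1: the Infra team 124/298 = 41.6%, Team Alpha 117/213 = 54.9% → Team Alpha
Overall: the Infra team 667/1242 = 53.7%, Team Alpha 466/934 = 49.9% → the Infra team
Team Alpha wins each ticket group but the Infra team wins overall — the comparison reverses. Team Alpha's tickets skew toward P0, which has a lower base rate.

Yes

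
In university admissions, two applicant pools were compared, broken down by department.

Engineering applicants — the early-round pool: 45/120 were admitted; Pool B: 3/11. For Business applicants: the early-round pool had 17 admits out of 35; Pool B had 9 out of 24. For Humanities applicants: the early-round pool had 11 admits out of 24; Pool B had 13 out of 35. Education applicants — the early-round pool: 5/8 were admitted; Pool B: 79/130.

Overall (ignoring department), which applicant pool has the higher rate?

Engineering: the early-round pool 45/120 = 37.5%, Pool B 3/11 = 27.3% → the early-round pool
Business: the early-round pool 17/35 = 48.6%, Pool B 9/24 = 37.5% → the early-round pool
Humanities: the early-round pool 11/24 = 45.8%, Pool B 13/35 = 37.1% → the early-round pool
Education: the early-round pool 5/8 = 62.5%, Pool B 79/130 = 60.8% → the early-round pool
Overall: the early-round pool 78/187 = 41.7%, Pool B 104/200 = 52.0% → Pool B
(The early-round pool wins every department group but Pool B wins overall — the early-round pool's applicants skew toward the low-rate Engineering group.)

Pool B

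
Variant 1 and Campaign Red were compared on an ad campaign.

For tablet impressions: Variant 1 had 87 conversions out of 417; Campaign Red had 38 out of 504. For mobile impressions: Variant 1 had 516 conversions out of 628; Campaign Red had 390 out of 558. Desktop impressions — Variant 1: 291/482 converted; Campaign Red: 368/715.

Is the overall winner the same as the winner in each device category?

Yes

Tablet: Variant 1 87/417 = 20.9%, Campaign Red 38/504 = 7.5% → Variant 1
Mobile: Variant 1 516/628 = 82.2%, Campaign Red 390/558 = 69.9% → Variant 1
Desktop: Variant 1 291/482 = 60.4%, Campaign Red 368/715 = 51.5% → Variant 1
Overall: Variant 1 894/1527 = 58.5%, Campaign Red 796/1777 = 44.8% → Variant 1
Variant 1 wins overall and in every device group — no reversal.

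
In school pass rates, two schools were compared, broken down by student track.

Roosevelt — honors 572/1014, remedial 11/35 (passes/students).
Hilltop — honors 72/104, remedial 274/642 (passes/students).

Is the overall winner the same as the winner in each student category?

Honors: Roosevelt 572/1014 = 56.4%, Hilltop 72/104 = 69.2% → Hilltop
Remedial: Roosevelt 11/35 = 31.4%, Hilltop 274/642 = 42.7% → Hilltop
Overall: Roosevelt 583/1049 = 55.6%, Hilltop 346/746 = 46.4% → Roosevelt
Hilltop wins each student group but Roosevelt wins overall — the comparison reverses. Hilltop's students skew toward remedial, which has a lower base rate.

No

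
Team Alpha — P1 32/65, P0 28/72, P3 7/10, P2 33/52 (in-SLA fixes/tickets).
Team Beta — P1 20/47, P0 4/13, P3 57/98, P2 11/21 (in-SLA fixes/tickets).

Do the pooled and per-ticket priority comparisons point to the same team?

P1: Team Alpha 32/65 = 49.2%, Team Beta 20/47 = 42.6% → Team Alpha
P0: Team Alpha 28/72 = 38.9%, Team Beta 4/13 = 30.8% → Team Alpha
P3: Team Alpha 7/10 = 70.0%, Team Beta 57/98 = 58.2% → Team Alpha
P2: Team Alpha 33/52 = 63.5%, Team Beta 11/21 = 52.4% → Team Alpha
Overall: Team Alpha 100/199 = 50.3%, Team Beta 92/179 = 51.4% → Team Beta
Team Alpha wins each ticket group but Team Beta wins overall — the comparison reverses. Team Alpha's tickets skew toward P0, which has a lower base rate.

No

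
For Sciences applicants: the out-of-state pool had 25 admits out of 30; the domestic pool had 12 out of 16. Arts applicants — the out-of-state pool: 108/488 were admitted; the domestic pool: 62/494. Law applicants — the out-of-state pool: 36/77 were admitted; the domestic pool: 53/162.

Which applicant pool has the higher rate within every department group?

the out-of-state pool

Sciences: the out-of-state pool 25/30 = 83.3%, the domestic pool 12/16 = 75.0% → the out-of-state pool
Arts: the out-of-state pool 108/488 = 22.1%, the domestic pool 62/494 = 12.6% → the out-of-state pool
Law: the out-of-state pool 36/77 = 46.8%, the domestic pool 53/162 = 32.7% → the out-of-state pool
The out-of-state pool has the higher rate in all 3 groups.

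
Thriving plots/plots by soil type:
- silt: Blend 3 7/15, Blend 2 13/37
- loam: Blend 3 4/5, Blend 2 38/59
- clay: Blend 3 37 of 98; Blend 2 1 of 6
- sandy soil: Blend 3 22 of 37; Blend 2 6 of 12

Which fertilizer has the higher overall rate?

Silt: Blend 3 7/15 = 46.7%, Blend 2 13/37 = 35.1% → Blend 3
Loam: Blend 3 4/5 = 80.0%, Blend 2 38/59 = 64.4% → Blend 3
Clay: Blend 3 37/98 = 37.8%, Blend 2 1/6 = 16.7% → Blend 3
Sandy soil: Blend 3 22/37 = 59.5%, Blend 2 6/12 = 50.0% → Blend 3
Overall: Blend 3 70/155 = 45.2%, Blend 2 58/114 = 50.9% → Blend 2
(Blend 3 wins every soil group but Blend 2 wins overall — Blend 3's plots skew toward the low-rate clay group.)

Blend 2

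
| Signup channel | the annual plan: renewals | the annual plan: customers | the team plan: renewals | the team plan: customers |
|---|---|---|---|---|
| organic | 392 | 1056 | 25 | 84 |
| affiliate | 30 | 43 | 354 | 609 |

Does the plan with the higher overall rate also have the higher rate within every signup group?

No

Organic: the annual plan 392/1056 = 37.1%, the team plan 25/84 = 29.8% → the annual plan
Affiliate: the annual plan 30/43 = 69.8%, the team plan 354/609 = 58.1% → the annual plan
Overall: the annual plan 422/1099 = 38.4%, the team plan 379/693 = 54.7% → the team plan
The annual plan wins each signup group but the team plan wins overall — the comparison reverses. The annual plan's customers skew toward organic, which has a lower base rate.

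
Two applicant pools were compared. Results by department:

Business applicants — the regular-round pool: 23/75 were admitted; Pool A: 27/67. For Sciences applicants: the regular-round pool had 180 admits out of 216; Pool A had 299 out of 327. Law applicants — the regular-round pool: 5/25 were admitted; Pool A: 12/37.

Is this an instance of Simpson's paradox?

Business: the regular-round pool 23/75 = 30.7%, Pool A 27/67 = 40.3% → Pool A
Sciences: the regular-round pool 180/216 = 83.3%, Pool A 299/327 = 91.4% → Pool A
Law: the regular-round pool 5/25 = 20.0%, Pool A 12/37 = 32.4% → Pool A
Overall: the regular-round pool 208/316 = 65.8%, Pool A 338/431 = 78.4% → Pool A
Pool A wins overall and in every department group — no reversal.

No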